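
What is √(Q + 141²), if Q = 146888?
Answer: √166769 ≈ 408.37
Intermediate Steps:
√(Q + 141²) = √(146888 + 141²) = √(146888 + 19881) = √166769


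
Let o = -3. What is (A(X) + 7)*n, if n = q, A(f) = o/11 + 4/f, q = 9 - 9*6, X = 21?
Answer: -23970/77 ≈ -311.30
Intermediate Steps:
q = -45 (q = 9 - 54 = -45)
A(f) = -3/11 + 4/f
n = -45
(A(X) + 7)*n = ((-3/11 + 4/21) + 7)*(-45) = (-19/231 + 7)*(-45) = (1598/231)*(-45) = -23970/77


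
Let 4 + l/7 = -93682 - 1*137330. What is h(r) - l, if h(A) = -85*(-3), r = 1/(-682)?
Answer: 1617367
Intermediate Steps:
l = -1617112 (l = -28 + 7*(-93682 - 1*137330) = -28 + 7*(-93682 - 137330) = -28 + 7*(-231012) = -28 - 1617084 = -1617112)
r = -1/682 ≈ -0.0014663
h(A) = 255
h(r) - l = 255 - 1*(-1617112) = 255 + 1617112 = 1617367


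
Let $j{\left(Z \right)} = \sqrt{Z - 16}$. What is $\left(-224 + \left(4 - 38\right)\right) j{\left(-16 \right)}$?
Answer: $- 1032 i \sqrt{2} \approx - 1459.5 i$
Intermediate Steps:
$j{\left(Z \right)} = \sqrt{-16 + Z}$
$\left(-224 + \left(4 - 38\right)\right) j{\left(-16 \right)} = \left(-224 + \left(4 - 38\right)\right) \sqrt{-16 - 16} = \left(-224 + \left(4 - 38\right)\right) \sqrt{-32} = \left(-224 - 34\right) 4 i \sqrt{2} = - 258 \cdot 4 i \sqrt{2} = - 1032 i \sqrt{2}$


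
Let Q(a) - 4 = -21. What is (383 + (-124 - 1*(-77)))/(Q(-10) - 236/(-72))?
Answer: -6048/247 ≈ -24.486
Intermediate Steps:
Q(a) = -17 (Q(a) = 4 - 21 = -17)
(383 + (-124 - 1*(-77)))/(Q(-10) - 236/(-72)) = (383 + (-124 - 1*(-77)))/(-17 - 236/(-72)) = (383 + (-124 + 77))/(-17 - 236*(-1/72)) = (383 - 47)/(-17 + 59/18) = 336/(-247/18) = 336*(-18/247) = -6048/247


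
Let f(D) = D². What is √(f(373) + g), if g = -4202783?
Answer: I*√4063654 ≈ 2015.9*I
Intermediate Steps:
√(f(373) + g) = √(373² - 4202783) = √(139129 - 4202783) = √(-4063654) = I*√4063654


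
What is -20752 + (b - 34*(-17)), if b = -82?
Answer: -20256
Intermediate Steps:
-20752 + (b - 34*(-17)) = -20752 + (-82 - 34*(-17)) = -20752 + (-82 + 578) = -20752 + 496 = -20256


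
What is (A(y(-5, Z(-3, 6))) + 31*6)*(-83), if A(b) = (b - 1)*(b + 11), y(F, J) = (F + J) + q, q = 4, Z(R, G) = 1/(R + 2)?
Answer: -13197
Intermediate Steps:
Z(R, G) = 1/(2 + R)
y(F, J) = 4 + F + J (y(F, J) = (F + J) + 4 = 4 + F + J)
A(b) = (-1 + b)*(11 + b)
(A(y(-5, Z(-3, 6))) + 31*6)*(-83) = ((-11 + (4 - 5 + 1/(2 - 3))² + 10*(4 - 5 + 1/(2 - 3))) + 31*6)*(-83) = ((-11 + (4 - 5 + 1/(-1))² + 10*(4 - 5 + 1/(-1))) + 186)*(-83) = ((-11 + (4 - 5 - 1)² + 10*(4 - 5 - 1)) + 186)*(-83) = ((-11 + (-2)² + 10*(-2)) + 186)*(-83) = ((-11 + 4 - 20) + 186)*(-83) = (-27 + 186)*(-83) = 159*(-83) = -13197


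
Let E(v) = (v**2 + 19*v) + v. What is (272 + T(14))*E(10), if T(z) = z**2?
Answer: 140400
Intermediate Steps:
E(v) = v**2 + 20*v
(272 + T(14))*E(10) = (272 + 14**2)*(10*(20 + 10)) = (272 + 196)*(10*30) = 468*300 = 140400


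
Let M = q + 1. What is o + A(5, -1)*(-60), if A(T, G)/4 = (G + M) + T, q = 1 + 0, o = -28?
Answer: -1468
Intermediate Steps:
q = 1
M = 2 (M = 1 + 1 = 2)
A(T, G) = 8 + 4*G + 4*T (A(T, G) = 4*((G + 2) + T) = 4*((2 + G) + T) = 4*(2 + G + T) = 8 + 4*G + 4*T)
o + A(5, -1)*(-60) = -28 + (8 + 4*(-1) + 4*5)*(-60) = -28 + (8 - 4 + 20)*(-60) = -28 + 24*(-60) = -28 - 1440 = -1468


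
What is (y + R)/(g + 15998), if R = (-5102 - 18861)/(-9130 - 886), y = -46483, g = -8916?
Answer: -465549765/70933312 ≈ -6.5632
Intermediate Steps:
R = 23963/10016 (R = -23963/(-10016) = -23963*(-1/10016) = 23963/10016 ≈ 2.3925)
(y + R)/(g + 15998) = (-46483 + 23963/10016)/(-8916 + 15998) = -465549765/10016/7082 = -465549765/10016*1/7082 = -465549765/70933312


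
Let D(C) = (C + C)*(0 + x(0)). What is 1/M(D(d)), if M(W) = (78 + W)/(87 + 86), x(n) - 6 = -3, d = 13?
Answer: 173/156 ≈ 1.1090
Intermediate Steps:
x(n) = 3 (x(n) = 6 - 3 = 3)
D(C) = 6*C (D(C) = (C + C)*(0 + 3) = (2*C)*3 = 6*C)
M(W) = 78/173 + W/173 (M(W) = (78 + W)/173 = (78 + W)*(1/173) = 78/173 + W/173)
1/M(D(d)) = 1/(78/173 + (6*13)/173) = 1/(78/173 + (1/173)*78) = 1/(78/173 + 78/173) = 1/(156/173) = 173/156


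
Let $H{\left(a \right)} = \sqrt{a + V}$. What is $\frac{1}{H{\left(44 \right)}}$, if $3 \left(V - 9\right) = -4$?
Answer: $\frac{\sqrt{465}}{155} \approx 0.13912$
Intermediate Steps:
$V = \frac{23}{3}$ ($V = 9 + \frac{1}{3} \left(-4\right) = 9 - \frac{4}{3} = \frac{23}{3} \approx 7.6667$)
$H{\left(a \right)} = \sqrt{\frac{23}{3} + a}$ ($H{\left(a \right)} = \sqrt{a + \frac{23}{3}} = \sqrt{\frac{23}{3} + a}$)
$\frac{1}{H{\left(44 \right)}} = \frac{1}{\frac{1}{3} \sqrt{69 + 9 \cdot 44}} = \frac{1}{\frac{1}{3} \sqrt{69 + 396}} = \frac{1}{\frac{1}{3} \sqrt{465}} = \frac{\sqrt{465}}{155}$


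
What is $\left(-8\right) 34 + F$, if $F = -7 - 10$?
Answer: $-289$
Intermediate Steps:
$F = -17$ ($F = -7 - 10 = -17$)
$\left(-8\right) 34 + F = \left(-8\right) 34 - 17 = -272 - 17 = -289$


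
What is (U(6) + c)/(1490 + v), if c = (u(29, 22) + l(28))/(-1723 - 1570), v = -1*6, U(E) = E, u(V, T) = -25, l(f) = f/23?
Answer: 454981/112396676 ≈ 0.0040480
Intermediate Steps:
l(f) = f/23 (l(f) = f*(1/23) = f/23)
v = -6
c = 547/75739 (c = (-25 + (1/23)*28)/(-1723 - 1570) = (-25 + 28/23)/(-3293) = -547/23*(-1/3293) = 547/75739 ≈ 0.0072222)
(U(6) + c)/(1490 + v) = (6 + 547/75739)/(1490 - 6) = (454981/75739)/1484 = (454981/75739)*(1/1484) = 454981/112396676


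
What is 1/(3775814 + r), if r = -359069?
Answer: 1/3416745 ≈ 2.9268e-7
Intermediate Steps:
1/(3775814 + r) = 1/(3775814 - 359069) = 1/3416745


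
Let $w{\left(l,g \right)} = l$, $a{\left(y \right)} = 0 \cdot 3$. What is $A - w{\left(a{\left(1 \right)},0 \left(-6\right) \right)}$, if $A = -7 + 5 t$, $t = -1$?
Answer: $-12$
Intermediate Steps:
$a{\left(y \right)} = 0$
$A = -12$ ($A = -7 + 5 \left(-1\right) = -7 - 5 = -12$)
$A - w{\left(a{\left(1 \right)},0 \left(-6\right) \right)} = -12 - 0 = -12 + 0 = -12$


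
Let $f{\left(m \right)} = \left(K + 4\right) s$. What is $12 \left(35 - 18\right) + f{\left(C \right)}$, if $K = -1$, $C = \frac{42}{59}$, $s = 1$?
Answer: $207$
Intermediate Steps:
$C = \frac{42}{59}$ ($C = 42 \cdot \frac{1}{59} = \frac{42}{59} \approx 0.71186$)
$f{\left(m \right)} = 3$ ($f{\left(m \right)} = \left(-1 + 4\right) 1 = 3 \cdot 1 = 3$)
$12 \left(35 - 18\right) + f{\left(C \right)} = 12 \left(35 - 18\right) + 3 = 12 \cdot 17 + 3 = 204 + 3 = 207$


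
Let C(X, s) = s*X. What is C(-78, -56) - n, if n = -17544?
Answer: 21912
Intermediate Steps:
C(X, s) = X*s
C(-78, -56) - n = -78*(-56) - 1*(-17544) = 4368 + 17544 = 21912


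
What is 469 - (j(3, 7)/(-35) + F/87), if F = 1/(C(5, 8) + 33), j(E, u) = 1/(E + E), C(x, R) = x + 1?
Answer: 111393251/237510 ≈ 469.00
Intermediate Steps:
C(x, R) = 1 + x
j(E, u) = 1/(2*E)
F = 1/39 (F = 1/((1 + 5) + 33) = 1/(6 + 33) = 1/39 ≈ 0.025641)
469 - (j(3, 7)/(-35) + F/87) = 469 - (((1/2)/3)/(-35) + (1/39)/87) = 469 - (((1/2)*(1/3))*(-1/35) + (1/39)*(1/87)) = 469 - ((1/6)*(-1/35) + 1/3393) = 469 - (-1/210 + 1/3393) = 469 - 1*(-1061/237510) = 469 + 1061/237510 = 111393251/237510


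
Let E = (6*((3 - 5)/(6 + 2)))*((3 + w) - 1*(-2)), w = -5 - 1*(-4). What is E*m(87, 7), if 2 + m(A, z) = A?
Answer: -510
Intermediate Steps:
w = -1 (w = -5 + 4 = -1)
m(A, z) = -2 + A
E = -6 (E = (6*((3 - 5)/(6 + 2)))*((3 - 1) - 1*(-2)) = (6*(-2/8))*(2 + 2) = (6*(-2*⅛))*4 = (6*(-¼))*4 = -3/2*4 = -6)
E*m(87, 7) = -6*(-2 + 87) = -6*85 = -510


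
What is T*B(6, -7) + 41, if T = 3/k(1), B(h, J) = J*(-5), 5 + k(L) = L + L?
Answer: 6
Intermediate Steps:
k(L) = -5 + 2*L (k(L) = -5 + (L + L) = -5 + 2*L)
B(h, J) = -5*J
T = -1 (T = 3/(-5 + 2*1) = 3/(-5 + 2) = 3/(-3) = 3*(-1/3) = -1)
T*B(6, -7) + 41 = -(-5)*(-7) + 41 = -1*35 + 41 = -35 + 41 = 6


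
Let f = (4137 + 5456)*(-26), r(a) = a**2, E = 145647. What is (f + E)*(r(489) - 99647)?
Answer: -14473356454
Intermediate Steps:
f = -249418 (f = 9593*(-26) = -249418)
(f + E)*(r(489) - 99647) = (-249418 + 145647)*(489**2 - 99647) = -103771*(239121 - 99647) = -103771*139474 = -14473356454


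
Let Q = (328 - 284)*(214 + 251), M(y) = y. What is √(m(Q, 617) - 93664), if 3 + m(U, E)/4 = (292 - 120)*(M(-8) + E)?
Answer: 2*√81329 ≈ 570.37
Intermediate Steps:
Q = 20460 (Q = 44*465 = 20460)
m(U, E) = -5516 + 688*E (m(U, E) = -12 + 4*((292 - 120)*(-8 + E)) = -12 + 4*(172*(-8 + E)) = -12 + 4*(-1376 + 172*E) = -12 + (-5504 + 688*E) = -5516 + 688*E)
√(m(Q, 617) - 93664) = √((-5516 + 688*617) - 93664) = √((-5516 + 424496) - 93664) = √(418980 - 93664) = √325316 = 2*√81329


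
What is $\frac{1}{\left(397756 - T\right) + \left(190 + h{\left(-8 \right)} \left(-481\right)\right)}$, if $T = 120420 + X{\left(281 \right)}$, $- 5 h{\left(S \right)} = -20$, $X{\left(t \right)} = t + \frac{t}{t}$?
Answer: $\frac{1}{275320} \approx 3.6321 \cdot 10^{-6}$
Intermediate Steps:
$X{\left(t \right)} = 1 + t$ ($X{\left(t \right)} = t + 1 = 1 + t$)
$h{\left(S \right)} = 4$ ($h{\left(S \right)} = \left(- \frac{1}{5}\right) \left(-20\right) = 4$)
$T = 120702$ ($T = 120420 + \left(1 + 281\right) = 120420 + 282 = 120702$)
$\frac{1}{\left(397756 - T\right) + \left(190 + h{\left(-8 \right)} \left(-481\right)\right)} = \frac{1}{\left(397756 - 120702\right) + \left(190 + 4 \left(-481\right)\right)} = \frac{1}{\left(397756 - 120702\right) + \left(190 - 1924\right)} = \frac{1}{277054 - 1734} = \frac{1}{275320}$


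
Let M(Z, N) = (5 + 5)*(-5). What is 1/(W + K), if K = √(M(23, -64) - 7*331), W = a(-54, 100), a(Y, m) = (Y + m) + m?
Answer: 146/23683 - 3*I*√263/23683 ≈ 0.0061648 - 0.0020543*I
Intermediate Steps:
M(Z, N) = -50 (M(Z, N) = 10*(-5) = -50)
a(Y, m) = Y + 2*m
W = 146 (W = -54 + 2*100 = -54 + 200 = 146)
K = 3*I*√263 (K = √(-50 - 7*331) = √(-50 - 2317) = √(-2367) = 3*I*√263 ≈ 48.652*I)
1/(W + K) = 1/(146 + 3*I*√263)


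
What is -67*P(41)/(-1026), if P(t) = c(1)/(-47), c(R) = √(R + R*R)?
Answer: -67*√2/48222 ≈ -0.0019649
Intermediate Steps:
c(R) = √(R + R²)
P(t) = -√2/47 (P(t) = √(1*(1 + 1))/(-47) = √(1*2)*(-1/47) = √2*(-1/47) = -√2/47)
-67*P(41)/(-1026) = -67*(-√2/47)/(-1026) = -67*(-√2/47)*(-1)/1026 = -67*√2/48222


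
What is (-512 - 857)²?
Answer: 1874161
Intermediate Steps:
(-512 - 857)² = (-1369)² = 1874161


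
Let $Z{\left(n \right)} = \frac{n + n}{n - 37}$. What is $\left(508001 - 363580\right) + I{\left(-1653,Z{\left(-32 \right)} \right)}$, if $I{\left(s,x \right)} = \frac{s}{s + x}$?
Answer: $\frac{16463097110}{113993} \approx 1.4442 \cdot 10^{5}$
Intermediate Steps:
$Z{\left(n \right)} = \frac{2 n}{-37 + n}$
$\left(508001 - 363580\right) + I{\left(-1653,Z{\left(-32 \right)} \right)} = \left(508001 - 363580\right) - \frac{1653}{-1653 + 2 \left(-32\right) \frac{1}{-37 - 32}} = 144421 - \frac{1653}{-1653 + 2 \left(-32\right) \frac{1}{-69}} = 144421 - \frac{1653}{-1653 + 2 \left(-32\right) \left(- \frac{1}{69}\right)} = 144421 - \frac{1653}{-1653 + \frac{64}{69}} = 144421 - \frac{1653}{- \frac{113993}{69}} = 144421 - - \frac{114057}{113993} = 144421 + \frac{114057}{113993} = \frac{16463097110}{113993}$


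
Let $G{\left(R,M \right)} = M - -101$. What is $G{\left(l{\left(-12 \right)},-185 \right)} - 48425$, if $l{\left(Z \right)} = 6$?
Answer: $-48509$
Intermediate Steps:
$G{\left(R,M \right)} = 101 + M$ ($G{\left(R,M \right)} = M + 101 = 101 + M$)
$G{\left(l{\left(-12 \right)},-185 \right)} - 48425 = \left(101 - 185\right) - 48425 = -84 - 48425 = -48509$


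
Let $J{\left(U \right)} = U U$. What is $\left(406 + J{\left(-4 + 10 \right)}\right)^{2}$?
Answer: $195364$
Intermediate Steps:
$J{\left(U \right)} = U^{2}$
$\left(406 + J{\left(-4 + 10 \right)}\right)^{2} = \left(406 + \left(-4 + 10\right)^{2}\right)^{2} = \left(406 + 6^{2}\right)^{2} = \left(406 + 36\right)^{2} = 442^{2} = 195364$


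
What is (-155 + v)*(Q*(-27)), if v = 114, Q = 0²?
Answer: 0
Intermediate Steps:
Q = 0
(-155 + v)*(Q*(-27)) = (-155 + 114)*(0*(-27)) = -41*0 = 0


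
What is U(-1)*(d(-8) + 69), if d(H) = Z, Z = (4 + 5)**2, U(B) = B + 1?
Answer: 0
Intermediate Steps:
U(B) = 1 + B
Z = 81 (Z = 9**2 = 81)
d(H) = 81
U(-1)*(d(-8) + 69) = (1 - 1)*(81 + 69) = 0*150 = 0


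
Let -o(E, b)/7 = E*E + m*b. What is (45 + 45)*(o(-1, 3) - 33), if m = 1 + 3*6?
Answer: -39510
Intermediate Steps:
m = 19 (m = 1 + 18 = 19)
o(E, b) = -133*b - 7*E² (o(E, b) = -7*(E*E + 19*b) = -7*(E² + 19*b) = -133*b - 7*E²)
(45 + 45)*(o(-1, 3) - 33) = (45 + 45)*((-133*3 - 7*(-1)²) - 33) = 90*((-399 - 7*1) - 33) = 90*((-399 - 7) - 33) = 90*(-406 - 33) = 90*(-439) = -39510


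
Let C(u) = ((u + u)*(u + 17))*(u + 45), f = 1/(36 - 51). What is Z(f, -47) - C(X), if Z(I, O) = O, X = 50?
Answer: -636547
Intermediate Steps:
f = -1/15 (f = 1/(-15) = -1/15 ≈ -0.066667)
C(u) = 2*u*(17 + u)*(45 + u) (C(u) = ((2*u)*(17 + u))*(45 + u) = (2*u*(17 + u))*(45 + u) = 2*u*(17 + u)*(45 + u))
Z(f, -47) - C(X) = -47 - 2*50*(765 + 50² + 62*50) = -47 - 2*50*(765 + 2500 + 3100) = -47 - 2*50*6365 = -47 - 1*636500 = -47 - 636500 = -636547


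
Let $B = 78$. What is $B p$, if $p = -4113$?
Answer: $-320814$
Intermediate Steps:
$B p = 78 \left(-4113\right) = -320814$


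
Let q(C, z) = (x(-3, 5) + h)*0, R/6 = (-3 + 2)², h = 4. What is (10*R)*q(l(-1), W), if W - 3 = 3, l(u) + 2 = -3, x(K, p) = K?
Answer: 0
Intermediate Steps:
l(u) = -5 (l(u) = -2 - 3 = -5)
R = 6 (R = 6*(-3 + 2)² = 6*(-1)² = 6*1 = 6)
W = 6 (W = 3 + 3 = 6)
q(C, z) = 0 (q(C, z) = (-3 + 4)*0 = 1*0 = 0)
(10*R)*q(l(-1), W) = (10*6)*0 = 60*0 = 0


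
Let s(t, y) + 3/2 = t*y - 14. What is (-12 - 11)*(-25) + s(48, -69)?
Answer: -5505/2 ≈ -2752.5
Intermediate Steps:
s(t, y) = -31/2 + t*y (s(t, y) = -3/2 + (t*y - 14) = -3/2 + (-14 + t*y) = -31/2 + t*y)
(-12 - 11)*(-25) + s(48, -69) = (-12 - 11)*(-25) + (-31/2 + 48*(-69)) = -23*(-25) + (-31/2 - 3312) = 575 - 6655/2 = -5505/2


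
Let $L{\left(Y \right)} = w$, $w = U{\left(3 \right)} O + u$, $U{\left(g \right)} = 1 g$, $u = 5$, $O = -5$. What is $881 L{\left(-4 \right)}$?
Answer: $-8810$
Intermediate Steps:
$U{\left(g \right)} = g$
$w = -10$ ($w = 3 \left(-5\right) + 5 = -15 + 5 = -10$)
$L{\left(Y \right)} = -10$
$881 L{\left(-4 \right)} = 881 \left(-10\right) = -8810$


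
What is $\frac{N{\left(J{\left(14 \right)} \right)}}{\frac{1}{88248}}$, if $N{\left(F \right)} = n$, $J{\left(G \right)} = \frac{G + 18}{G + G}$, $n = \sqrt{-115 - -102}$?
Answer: $88248 i \sqrt{13} \approx 3.1818 \cdot 10^{5} i$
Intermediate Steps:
$n = i \sqrt{13}$ ($n = \sqrt{-115 + 102} = \sqrt{-13} = i \sqrt{13} \approx 3.6056 i$)
$J{\left(G \right)} = \frac{18 + G}{2 G}$
$N{\left(F \right)} = i \sqrt{13}$
$\frac{N{\left(J{\left(14 \right)} \right)}}{\frac{1}{88248}} = \frac{i \sqrt{13}}{\frac{1}{88248}} = i \sqrt{13} \frac{1}{\frac{1}{88248}} = i \sqrt{13} \cdot 88248 = 88248 i \sqrt{13}$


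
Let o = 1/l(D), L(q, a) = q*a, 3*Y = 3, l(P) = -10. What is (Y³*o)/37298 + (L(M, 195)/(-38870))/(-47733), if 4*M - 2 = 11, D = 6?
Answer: -638661/272986299880 ≈ -2.3395e-6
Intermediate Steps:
Y = 1 (Y = (⅓)*3 = 1)
M = 13/4 (M = ½ + (¼)*11 = ½ + 11/4 = 13/4 ≈ 3.2500)
L(q, a) = a*q
o = -⅒ (o = 1/(-10) = -⅒ ≈ -0.10000)
(Y³*o)/37298 + (L(M, 195)/(-38870))/(-47733) = (1³*(-⅒))/37298 + ((195*(13/4))/(-38870))/(-47733) = (1*(-⅒))*(1/37298) + ((2535/4)*(-1/38870))*(-1/47733) = -⅒*1/37298 - 3/184*(-1/47733) = -1/372980 + 1/2927624 = -638661/272986299880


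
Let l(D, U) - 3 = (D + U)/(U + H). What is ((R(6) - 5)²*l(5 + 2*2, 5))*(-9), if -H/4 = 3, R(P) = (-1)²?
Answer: -144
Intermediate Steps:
R(P) = 1
H = -12 (H = -4*3 = -12)
l(D, U) = 3 + (D + U)/(-12 + U) (l(D, U) = 3 + (D + U)/(U - 12) = 3 + (D + U)/(-12 + U))
((R(6) - 5)²*l(5 + 2*2, 5))*(-9) = ((1 - 5)²*((-36 + (5 + 2*2) + 4*5)/(-12 + 5)))*(-9) = ((-4)²*((-36 + (5 + 4) + 20)/(-7)))*(-9) = (16*(-(-36 + 9 + 20)/7))*(-9) = (16*(-⅐*(-7)))*(-9) = (16*1)*(-9) = 16*(-9) = -144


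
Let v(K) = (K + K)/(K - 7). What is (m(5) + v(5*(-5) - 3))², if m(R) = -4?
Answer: 144/25 ≈ 5.7600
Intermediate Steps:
v(K) = 2*K/(-7 + K) (v(K) = (2*K)/(-7 + K) = 2*K/(-7 + K))
(m(5) + v(5*(-5) - 3))² = (-4 + 2*(5*(-5) - 3)/(-7 + (5*(-5) - 3)))² = (-4 + 2*(-25 - 3)/(-7 + (-25 - 3)))² = (-4 + 2*(-28)/(-7 - 28))² = (-4 + 2*(-28)/(-35))² = (-4 + 2*(-28)*(-1/35))² = (-4 + 8/5)² = (-12/5)² = 144/25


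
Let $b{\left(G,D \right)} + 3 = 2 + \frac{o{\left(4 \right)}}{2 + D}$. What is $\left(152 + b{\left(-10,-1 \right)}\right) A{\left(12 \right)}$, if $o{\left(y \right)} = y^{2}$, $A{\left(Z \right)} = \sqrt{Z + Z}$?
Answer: $334 \sqrt{6} \approx 818.13$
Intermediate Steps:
$A{\left(Z \right)} = \sqrt{2} \sqrt{Z}$ ($A{\left(Z \right)} = \sqrt{2 Z} = \sqrt{2} \sqrt{Z}$)
$b{\left(G,D \right)} = -1 + \frac{16}{2 + D}$ ($b{\left(G,D \right)} = -3 + \left(2 + \frac{4^{2}}{2 + D}\right) = -3 + \left(2 + \frac{16}{2 + D}\right) = -1 + \frac{16}{2 + D}$)
$\left(152 + b{\left(-10,-1 \right)}\right) A{\left(12 \right)} = \left(152 + \frac{14 - -1}{2 - 1}\right) \sqrt{2} \sqrt{12} = \left(152 + \frac{14 + 1}{1}\right) \sqrt{2} \cdot 2 \sqrt{3} = \left(152 + 1 \cdot 15\right) 2 \sqrt{6} = \left(152 + 15\right) 2 \sqrt{6} = 167 \cdot 2 \sqrt{6} = 334 \sqrt{6}$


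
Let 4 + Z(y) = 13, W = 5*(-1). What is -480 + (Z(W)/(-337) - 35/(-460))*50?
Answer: -7402685/15502 ≈ -477.53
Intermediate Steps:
W = -5
Z(y) = 9 (Z(y) = -4 + 13 = 9)
-480 + (Z(W)/(-337) - 35/(-460))*50 = -480 + (9/(-337) - 35/(-460))*50 = -480 + (9*(-1/337) - 35*(-1/460))*50 = -480 + (-9/337 + 7/92)*50 = -480 + (1531/31004)*50 = -480 + 38275/15502 = -7402685/15502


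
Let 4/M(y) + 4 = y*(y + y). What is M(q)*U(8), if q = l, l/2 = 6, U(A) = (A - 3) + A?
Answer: 13/71 ≈ 0.18310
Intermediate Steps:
U(A) = -3 + 2*A (U(A) = (-3 + A) + A = -3 + 2*A)
l = 12 (l = 2*6 = 12)
q = 12
M(y) = 4/(-4 + 2*y²) (M(y) = 4/(-4 + y*(y + y)) = 4/(-4 + y*(2*y)) = 4/(-4 + 2*y²))
M(q)*U(8) = (2/(-2 + 12²))*(-3 + 2*8) = (2/(-2 + 144))*(-3 + 16) = (2/142)*13 = (2*(1/142))*13 = (1/71)*13 = 13/71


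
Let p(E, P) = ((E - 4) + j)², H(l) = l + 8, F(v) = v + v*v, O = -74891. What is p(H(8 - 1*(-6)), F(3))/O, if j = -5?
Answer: -169/74891 ≈ -0.0022566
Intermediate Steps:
F(v) = v + v²
H(l) = 8 + l
p(E, P) = (-9 + E)² (p(E, P) = ((E - 4) - 5)² = ((-4 + E) - 5)² = (-9 + E)²)
p(H(8 - 1*(-6)), F(3))/O = (-9 + (8 + (8 - 1*(-6))))²/(-74891) = (-9 + (8 + (8 + 6)))²*(-1/74891) = (-9 + (8 + 14))²*(-1/74891) = (-9 + 22)²*(-1/74891) = 13²*(-1/74891) = 169*(-1/74891) = -169/74891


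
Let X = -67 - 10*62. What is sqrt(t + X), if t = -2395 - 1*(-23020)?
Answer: sqrt(19938) ≈ 141.20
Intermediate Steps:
t = 20625 (t = -2395 + 23020 = 20625)
X = -687 (X = -67 - 620 = -687)
sqrt(t + X) = sqrt(20625 - 687) = sqrt(19938)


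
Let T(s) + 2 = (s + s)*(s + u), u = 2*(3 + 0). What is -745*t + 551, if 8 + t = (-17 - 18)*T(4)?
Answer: 2040361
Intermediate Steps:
u = 6 (u = 2*3 = 6)
T(s) = -2 + 2*s*(6 + s) (T(s) = -2 + (s + s)*(s + 6) = -2 + (2*s)*(6 + s) = -2 + 2*s*(6 + s))
t = -2738 (t = -8 + (-17 - 18)*(-2 + 2*4**2 + 12*4) = -8 - 35*(-2 + 2*16 + 48) = -8 - 35*(-2 + 32 + 48) = -8 - 35*78 = -8 - 2730 = -2738)
-745*t + 551 = -745*(-2738) + 551 = 2039810 + 551 = 2040361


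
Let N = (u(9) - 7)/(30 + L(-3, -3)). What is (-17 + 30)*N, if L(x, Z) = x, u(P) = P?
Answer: 26/27 ≈ 0.96296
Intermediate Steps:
N = 2/27 (N = (9 - 7)/(30 - 3) = 2/27 ≈ 0.074074)
(-17 + 30)*N = (-17 + 30)*(2/27) = 13*(2/27) = 26/27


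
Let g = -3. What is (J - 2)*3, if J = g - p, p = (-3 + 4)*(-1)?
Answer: -12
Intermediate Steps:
p = -1 (p = 1*(-1) = -1)
J = -2 (J = -3 - 1*(-1) = -3 + 1 = -2)
(J - 2)*3 = (-2 - 2)*3 = -4*3 = -12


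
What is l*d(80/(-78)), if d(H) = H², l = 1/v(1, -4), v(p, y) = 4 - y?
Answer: 200/1521 ≈ 0.13149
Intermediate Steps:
l = ⅛ (l = 1/(4 - 1*(-4)) = 1/(4 + 4) = 1/8 = ⅛ ≈ 0.12500)
l*d(80/(-78)) = (80/(-78))²/8 = (80*(-1/78))²/8 = (-40/39)²/8 = (⅛)*(1600/1521) = 200/1521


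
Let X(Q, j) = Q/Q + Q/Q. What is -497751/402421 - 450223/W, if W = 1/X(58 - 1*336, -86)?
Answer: -362358877517/402421 ≈ -9.0045e+5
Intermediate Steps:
X(Q, j) = 2 (X(Q, j) = 1 + 1 = 2)
W = ½ (W = 1/2 = ½ ≈ 0.50000)
-497751/402421 - 450223/W = -497751/402421 - 450223/½ = -497751*1/402421 - 450223*2 = -497751/402421 - 900446 = -362358877517/402421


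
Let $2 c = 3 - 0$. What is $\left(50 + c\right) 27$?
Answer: $\frac{2781}{2} \approx 1390.5$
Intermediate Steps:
$c = \frac{3}{2}$ ($c = \frac{3 - 0}{2} = \frac{3 + 0}{2} = \frac{1}{2} \cdot 3 = \frac{3}{2} \approx 1.5$)
$\left(50 + c\right) 27 = \left(50 + \frac{3}{2}\right) 27 = \frac{103}{2} \cdot 27 = \frac{2781}{2}$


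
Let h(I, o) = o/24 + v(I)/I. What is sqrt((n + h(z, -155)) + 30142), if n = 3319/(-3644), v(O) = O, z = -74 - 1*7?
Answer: sqrt(3601467776778)/10932 ≈ 173.60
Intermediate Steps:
z = -81 (z = -74 - 7 = -81)
h(I, o) = 1 + o/24 (h(I, o) = o/24 + I/I = o*(1/24) + 1 = o/24 + 1 = 1 + o/24)
n = -3319/3644 (n = 3319*(-1/3644) = -3319/3644 ≈ -0.91081)
sqrt((n + h(z, -155)) + 30142) = sqrt((-3319/3644 + (1 + (1/24)*(-155))) + 30142) = sqrt((-3319/3644 + (1 - 155/24)) + 30142) = sqrt((-3319/3644 - 131/24) + 30142) = sqrt(-139255/21864 + 30142) = sqrt(658885433/21864) = sqrt(3601467776778)/10932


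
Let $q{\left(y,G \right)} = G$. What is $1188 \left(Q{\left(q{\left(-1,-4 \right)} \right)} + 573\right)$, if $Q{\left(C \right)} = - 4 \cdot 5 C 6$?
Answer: $1250964$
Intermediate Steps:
$Q{\left(C \right)} = - 120 C$ ($Q{\left(C \right)} = - 20 C 6 = - 120 C$)
$1188 \left(Q{\left(q{\left(-1,-4 \right)} \right)} + 573\right) = 1188 \left(\left(-120\right) \left(-4\right) + 573\right) = 1188 \left(480 + 573\right) = 1188 \cdot 1053 = 1250964$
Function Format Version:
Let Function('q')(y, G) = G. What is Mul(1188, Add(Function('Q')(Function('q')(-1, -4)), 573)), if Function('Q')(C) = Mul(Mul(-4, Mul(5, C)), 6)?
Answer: 1250964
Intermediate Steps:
Function('Q')(C) = Mul(-120, C) (Function('Q')(C) = Mul(Mul(-20, C), 6) = Mul(-120, C))
Mul(1188, Add(Function('Q')(Function('q')(-1, -4)), 573)) = Mul(1188, Add(Mul(-120, -4), 573)) = Mul(1188, Add(480, 573)) = Mul(1188, 1053) = 1250964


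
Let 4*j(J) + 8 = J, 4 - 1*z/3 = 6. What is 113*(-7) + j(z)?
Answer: -1589/2 ≈ -794.50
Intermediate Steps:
z = -6 (z = 12 - 3*6 = 12 - 18 = -6)
j(J) = -2 + J/4
113*(-7) + j(z) = 113*(-7) + (-2 + (1/4)*(-6)) = -791 + (-2 - 3/2) = -791 - 7/2 = -1589/2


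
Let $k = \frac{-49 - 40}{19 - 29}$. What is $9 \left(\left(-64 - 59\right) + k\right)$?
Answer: $- \frac{10269}{10} \approx -1026.9$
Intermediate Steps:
$k = \frac{89}{10}$ ($k = - \frac{89}{-10} = \left(-89\right) \left(- \frac{1}{10}\right) = \frac{89}{10} \approx 8.9$)
$9 \left(\left(-64 - 59\right) + k\right) = 9 \left(\left(-64 - 59\right) + \frac{89}{10}\right) = 9 \left(-123 + \frac{89}{10}\right) = 9 \left(- \frac{1141}{10}\right) = - \frac{10269}{10}$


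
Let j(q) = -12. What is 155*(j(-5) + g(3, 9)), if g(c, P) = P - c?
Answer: -930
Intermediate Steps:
155*(j(-5) + g(3, 9)) = 155*(-12 + (9 - 1*3)) = 155*(-12 + (9 - 3)) = 155*(-12 + 6) = 155*(-6) = -930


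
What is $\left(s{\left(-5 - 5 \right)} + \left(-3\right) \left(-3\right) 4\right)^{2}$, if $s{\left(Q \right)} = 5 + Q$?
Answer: $961$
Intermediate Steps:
$\left(s{\left(-5 - 5 \right)} + \left(-3\right) \left(-3\right) 4\right)^{2} = \left(\left(5 - 10\right) + \left(-3\right) \left(-3\right) 4\right)^{2} = \left(\left(5 - 10\right) + 9 \cdot 4\right)^{2} = \left(-5 + 36\right)^{2} = 31^{2} = 961$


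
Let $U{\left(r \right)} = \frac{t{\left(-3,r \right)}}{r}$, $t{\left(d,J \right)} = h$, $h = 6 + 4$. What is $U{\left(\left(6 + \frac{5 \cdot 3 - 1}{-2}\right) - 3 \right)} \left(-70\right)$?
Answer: $175$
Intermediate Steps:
$h = 10$
$t{\left(d,J \right)} = 10$
$U{\left(r \right)} = \frac{10}{r}$
$U{\left(\left(6 + \frac{5 \cdot 3 - 1}{-2}\right) - 3 \right)} \left(-70\right) = \frac{10}{\left(6 + \frac{5 \cdot 3 - 1}{-2}\right) - 3} \left(-70\right) = \frac{10}{\left(6 + \left(15 - 1\right) \left(- \frac{1}{2}\right)\right) - 3} \left(-70\right) = \frac{10}{\left(6 + 14 \left(- \frac{1}{2}\right)\right) - 3} \left(-70\right) = \frac{10}{\left(6 - 7\right) - 3} \left(-70\right) = \frac{10}{-1 - 3} \left(-70\right) = \frac{10}{-4} \left(-70\right) = 10 \left(- \frac{1}{4}\right) \left(-70\right) = \left(- \frac{5}{2}\right) \left(-70\right) = 175$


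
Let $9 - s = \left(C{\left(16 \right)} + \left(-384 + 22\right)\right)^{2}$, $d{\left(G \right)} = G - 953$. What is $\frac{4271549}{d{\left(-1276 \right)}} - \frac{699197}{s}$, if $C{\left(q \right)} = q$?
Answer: $- \frac{509775806030}{266826903} \approx -1910.5$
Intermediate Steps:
$d{\left(G \right)} = -953 + G$
$s = -119707$ ($s = 9 - \left(16 + \left(-384 + 22\right)\right)^{2} = 9 - \left(16 - 362\right)^{2} = 9 - \left(-346\right)^{2} = 9 - 119716 = -119707$)
$\frac{4271549}{d{\left(-1276 \right)}} - \frac{699197}{s} = \frac{4271549}{-953 - 1276} - \frac{699197}{-119707} = \frac{4271549}{-2229} - - \frac{699197}{119707} = 4271549 \left(- \frac{1}{2229}\right) + \frac{699197}{119707} = - \frac{4271549}{2229} + \frac{699197}{119707} = - \frac{509775806030}{266826903}$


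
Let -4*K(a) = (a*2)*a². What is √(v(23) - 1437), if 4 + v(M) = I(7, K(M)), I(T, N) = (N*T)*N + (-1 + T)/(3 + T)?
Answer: 3*√2878459615/10 ≈ 16095.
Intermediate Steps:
K(a) = -a³/2 (K(a) = -a*2*a²/4 = -2*a*a²/4 = -a³/2)
I(T, N) = T*N² + (-1 + T)/(3 + T)
v(M) = -17/5 + 7*M⁶/4 (v(M) = -4 + (-1 + 7 + (-M³/2)²*7² + 3*7*(-M³/2)²)/(3 + 7) = -4 + (-1 + 7 + (M⁶/4)*49 + 3*7*(M⁶/4))/10 = -4 + (-1 + 7 + 49*M⁶/4 + 21*M⁶/4)/10 = -4 + (6 + 35*M⁶/2)/10 = -4 + (⅗ + 7*M⁶/4) = -17/5 + 7*M⁶/4)
√(v(23) - 1437) = √((-17/5 + (7/4)*23⁶) - 1437) = √((-17/5 + (7/4)*148035889) - 1437) = √((-17/5 + 1036251223/4) - 1437) = √(5181256047/20 - 1437) = √(5181227307/20) = 3*√2878459615/10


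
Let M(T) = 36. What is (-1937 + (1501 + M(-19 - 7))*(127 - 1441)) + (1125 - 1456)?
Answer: -2021886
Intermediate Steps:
(-1937 + (1501 + M(-19 - 7))*(127 - 1441)) + (1125 - 1456) = (-1937 + (1501 + 36)*(127 - 1441)) + (1125 - 1456) = (-1937 + 1537*(-1314)) - 331 = (-1937 - 2019618) - 331 = -2021555 - 331 = -2021886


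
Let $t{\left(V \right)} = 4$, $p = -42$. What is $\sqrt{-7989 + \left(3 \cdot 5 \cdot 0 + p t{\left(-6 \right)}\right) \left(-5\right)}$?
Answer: $i \sqrt{7149} \approx 84.552 i$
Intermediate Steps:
$\sqrt{-7989 + \left(3 \cdot 5 \cdot 0 + p t{\left(-6 \right)}\right) \left(-5\right)} = \sqrt{-7989 + \left(3 \cdot 5 \cdot 0 - 168\right) \left(-5\right)} = \sqrt{-7989 + \left(15 \cdot 0 - 168\right) \left(-5\right)} = \sqrt{-7989 + \left(0 - 168\right) \left(-5\right)} = \sqrt{-7989 - -840} = \sqrt{-7989 + 840} = \sqrt{-7149} = i \sqrt{7149}$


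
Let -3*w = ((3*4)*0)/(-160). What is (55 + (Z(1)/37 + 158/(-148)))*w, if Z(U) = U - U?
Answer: 0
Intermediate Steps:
Z(U) = 0
w = 0 (w = -(3*4)*0/(3*(-160)) = -12*0*(-1)/(3*160) = -0*(-1)/160 = -⅓*0 = 0)
(55 + (Z(1)/37 + 158/(-148)))*w = (55 + (0/37 + 158/(-148)))*0 = (55 + (0*(1/37) + 158*(-1/148)))*0 = (55 + (0 - 79/74))*0 = (55 - 79/74)*0 = (3991/74)*0 = 0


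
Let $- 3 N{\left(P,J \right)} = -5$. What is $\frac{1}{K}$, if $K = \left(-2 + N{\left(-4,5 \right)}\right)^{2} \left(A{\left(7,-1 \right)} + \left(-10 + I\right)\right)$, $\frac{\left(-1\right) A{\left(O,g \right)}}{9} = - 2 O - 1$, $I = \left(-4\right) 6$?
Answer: $\frac{9}{101} \approx 0.089109$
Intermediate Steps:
$N{\left(P,J \right)} = \frac{5}{3}$ ($N{\left(P,J \right)} = \left(- \frac{1}{3}\right) \left(-5\right) = \frac{5}{3}$)
$I = -24$
$A{\left(O,g \right)} = 9 + 18 O$ ($A{\left(O,g \right)} = - 9 \left(- 2 O - 1\right) = - 9 \left(-1 - 2 O\right) = 9 + 18 O$)
$K = \frac{101}{9}$ ($K = \left(-2 + \frac{5}{3}\right)^{2} \left(\left(9 + 18 \cdot 7\right) - 34\right) = \left(- \frac{1}{3}\right)^{2} \left(\left(9 + 126\right) - 34\right) = \frac{135 - 34}{9} = \frac{1}{9} \cdot 101 = \frac{101}{9} \approx 11.222$)
$\frac{1}{K} = \frac{1}{\frac{101}{9}} = \frac{9}{101}$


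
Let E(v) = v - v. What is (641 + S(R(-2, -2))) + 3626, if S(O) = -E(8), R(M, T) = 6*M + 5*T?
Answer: 4267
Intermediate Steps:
E(v) = 0
R(M, T) = 5*T + 6*M
S(O) = 0 (S(O) = -1*0 = 0)
(641 + S(R(-2, -2))) + 3626 = (641 + 0) + 3626 = 641 + 3626 = 4267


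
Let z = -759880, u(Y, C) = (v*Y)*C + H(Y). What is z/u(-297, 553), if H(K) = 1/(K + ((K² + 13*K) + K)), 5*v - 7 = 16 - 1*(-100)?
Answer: 318214947600/1691968407817 ≈ 0.18807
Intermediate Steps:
v = 123/5 (v = 7/5 + (16 - 1*(-100))/5 = 7/5 + (16 + 100)/5 = 7/5 + (⅕)*116 = 7/5 + 116/5 = 123/5 ≈ 24.600)
H(K) = 1/(K² + 15*K) (H(K) = 1/(K + (K² + 14*K)) = 1/(K² + 15*K))
u(Y, C) = 1/(Y*(15 + Y)) + 123*C*Y/5 (u(Y, C) = (123*Y/5)*C + 1/(Y*(15 + Y)) = 123*C*Y/5 + 1/(Y*(15 + Y)) = 1/(Y*(15 + Y)) + 123*C*Y/5)
z/u(-297, 553) = -759880*(-1485*(15 - 297)/(5 + 123*553*(-297)²*(15 - 297))) = -759880*418770/(5 + 123*553*88209*(-282)) = -759880*418770/(5 - 1691968407822) = -759880/((⅕)*(-1/297)*(-1/282)*(-1691968407817)) = -759880/(-1691968407817/418770) = -759880*(-418770/1691968407817) = 318214947600/1691968407817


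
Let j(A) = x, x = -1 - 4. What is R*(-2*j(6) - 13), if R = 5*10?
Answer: -150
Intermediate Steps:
x = -5
j(A) = -5
R = 50
R*(-2*j(6) - 13) = 50*(-2*(-5) - 13) = 50*(10 - 13) = 50*(-3) = -150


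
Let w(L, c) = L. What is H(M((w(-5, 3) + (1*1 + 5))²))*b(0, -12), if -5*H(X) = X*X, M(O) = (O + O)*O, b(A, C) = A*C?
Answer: 0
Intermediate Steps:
M(O) = 2*O² (M(O) = (2*O)*O = 2*O²)
H(X) = -X²/5 (H(X) = -X*X/5 = -X²/5)
H(M((w(-5, 3) + (1*1 + 5))²))*b(0, -12) = (-4*(-5 + (1*1 + 5))⁸/5)*(0*(-12)) = -4*(-5 + (1 + 5))⁸/5*0 = -4*(-5 + 6)⁸/5*0 = -(2*(1²)²)²/5*0 = -(2*1²)²/5*0 = -(2*1)²/5*0 = -⅕*2²*0 = -⅕*4*0 = -⅘*0 = 0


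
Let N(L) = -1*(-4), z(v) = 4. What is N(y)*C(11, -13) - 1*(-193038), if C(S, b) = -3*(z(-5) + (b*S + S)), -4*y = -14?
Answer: 194574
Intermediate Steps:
y = 7/2 (y = -¼*(-14) = 7/2 ≈ 3.5000)
N(L) = 4
C(S, b) = -12 - 3*S - 3*S*b (C(S, b) = -3*(4 + (b*S + S)) = -3*(4 + (S*b + S)) = -3*(4 + (S + S*b)) = -3*(4 + S + S*b) = -12 - 3*S - 3*S*b)
N(y)*C(11, -13) - 1*(-193038) = 4*(-12 - 3*11 - 3*11*(-13)) - 1*(-193038) = 4*(-12 - 33 + 429) + 193038 = 4*384 + 193038 = 1536 + 193038 = 194574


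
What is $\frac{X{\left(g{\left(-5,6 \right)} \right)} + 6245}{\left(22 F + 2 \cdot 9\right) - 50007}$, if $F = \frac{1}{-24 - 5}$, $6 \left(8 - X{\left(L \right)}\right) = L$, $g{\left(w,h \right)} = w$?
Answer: $- \frac{1088167}{8698218} \approx -0.1251$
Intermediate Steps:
$X{\left(L \right)} = 8 - \frac{L}{6}$
$F = - \frac{1}{29}$ ($F = \frac{1}{-29} = - \frac{1}{29} \approx -0.034483$)
$\frac{X{\left(g{\left(-5,6 \right)} \right)} + 6245}{\left(22 F + 2 \cdot 9\right) - 50007} = \frac{\left(8 - - \frac{5}{6}\right) + 6245}{\left(22 \left(- \frac{1}{29}\right) + 2 \cdot 9\right) - 50007} = \frac{\left(8 + \frac{5}{6}\right) + 6245}{\left(- \frac{22}{29} + 18\right) - 50007} = \frac{\frac{53}{6} + 6245}{\frac{500}{29} - 50007} = \frac{37523}{6 \left(- \frac{1449703}{29}\right)} = \frac{37523}{6} \left(- \frac{29}{1449703}\right) = - \frac{1088167}{8698218}$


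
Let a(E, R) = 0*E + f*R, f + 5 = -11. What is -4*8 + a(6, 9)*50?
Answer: -7232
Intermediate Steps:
f = -16 (f = -5 - 11 = -16)
a(E, R) = -16*R (a(E, R) = 0*E - 16*R = 0 - 16*R = -16*R)
-4*8 + a(6, 9)*50 = -4*8 - 16*9*50 = -32 - 144*50 = -32 - 7200 = -7232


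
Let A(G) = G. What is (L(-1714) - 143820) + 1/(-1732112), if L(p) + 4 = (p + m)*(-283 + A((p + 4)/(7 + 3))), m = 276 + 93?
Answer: 808560274271/1732112 ≈ 4.6681e+5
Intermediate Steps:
m = 369
L(p) = -4 + (369 + p)*(-1413/5 + p/10) (L(p) = -4 + (p + 369)*(-283 + (p + 4)/(7 + 3)) = -4 + (369 + p)*(-283 + (4 + p)/10) = -4 + (369 + p)*(-283 + (4 + p)*(1/10)) = -4 + (369 + p)*(-283 + (2/5 + p/10)) = -4 + (369 + p)*(-1413/5 + p/10))
(L(-1714) - 143820) + 1/(-1732112) = ((-521417/5 - 2457/10*(-1714) + (1/10)*(-1714)**2) - 143820) + 1/(-1732112) = ((-521417/5 + 2105649/5 + (1/10)*2937796) - 143820) - 1/1732112 = ((-521417/5 + 2105649/5 + 1468898/5) - 143820) - 1/1732112 = (610626 - 143820) - 1/1732112 = 466806 - 1/1732112 = 808560274271/1732112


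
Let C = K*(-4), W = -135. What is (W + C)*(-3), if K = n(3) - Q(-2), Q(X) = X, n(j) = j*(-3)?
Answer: 321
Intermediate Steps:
n(j) = -3*j
K = -7 (K = -3*3 - 1*(-2) = -9 + 2 = -7)
C = 28 (C = -7*(-4) = 28)
(W + C)*(-3) = (-135 + 28)*(-3) = -107*(-3) = 321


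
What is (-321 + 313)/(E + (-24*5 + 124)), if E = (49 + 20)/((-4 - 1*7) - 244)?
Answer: -680/317 ≈ -2.1451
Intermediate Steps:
E = -23/85 (E = 69/((-4 - 7) - 244) = 69/(-11 - 244) = 69/(-255) = 69*(-1/255) = -23/85 ≈ -0.27059)
(-321 + 313)/(E + (-24*5 + 124)) = (-321 + 313)/(-23/85 + (-24*5 + 124)) = -8/(-23/85 + (-120 + 124)) = -8/(-23/85 + 4) = -8/317/85 = -8*85/317 = -680/317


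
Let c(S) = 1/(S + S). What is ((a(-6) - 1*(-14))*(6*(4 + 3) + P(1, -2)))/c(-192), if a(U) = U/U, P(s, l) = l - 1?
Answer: -224640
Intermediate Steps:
P(s, l) = -1 + l
c(S) = 1/(2*S)
a(U) = 1
((a(-6) - 1*(-14))*(6*(4 + 3) + P(1, -2)))/c(-192) = ((1 - 1*(-14))*(6*(4 + 3) + (-1 - 2)))/(((1/2)/(-192))) = ((1 + 14)*(6*7 - 3))/(((1/2)*(-1/192))) = (15*(42 - 3))/(-1/384) = (15*39)*(-384) = 585*(-384) = -224640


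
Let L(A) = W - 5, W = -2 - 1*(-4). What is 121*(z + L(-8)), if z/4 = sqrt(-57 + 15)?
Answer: -363 + 484*I*sqrt(42) ≈ -363.0 + 3136.7*I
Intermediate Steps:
W = 2 (W = -2 + 4 = 2)
z = 4*I*sqrt(42) (z = 4*sqrt(-57 + 15) = 4*sqrt(-42) = 4*(I*sqrt(42)) = 4*I*sqrt(42) ≈ 25.923*I)
L(A) = -3 (L(A) = 2 - 5 = -3)
121*(z + L(-8)) = 121*(4*I*sqrt(42) - 3) = 121*(-3 + 4*I*sqrt(42)) = -363 + 484*I*sqrt(42)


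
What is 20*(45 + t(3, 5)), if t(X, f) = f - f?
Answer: 900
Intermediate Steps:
t(X, f) = 0
20*(45 + t(3, 5)) = 20*(45 + 0) = 20*45 = 900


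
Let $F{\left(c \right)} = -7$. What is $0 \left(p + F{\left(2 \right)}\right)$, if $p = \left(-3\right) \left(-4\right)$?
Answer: $0$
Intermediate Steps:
$p = 12$
$0 \left(p + F{\left(2 \right)}\right) = 0 \left(12 - 7\right) = 0 \cdot 5 = 0$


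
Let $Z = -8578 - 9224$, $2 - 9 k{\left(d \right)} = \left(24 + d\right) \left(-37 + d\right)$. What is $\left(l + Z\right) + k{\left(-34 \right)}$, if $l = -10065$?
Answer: $- \frac{83837}{3} \approx -27946.0$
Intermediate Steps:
$k{\left(d \right)} = \frac{2}{9} - \frac{\left(-37 + d\right) \left(24 + d\right)}{9}$ ($k{\left(d \right)} = \frac{2}{9} - \frac{\left(24 + d\right) \left(-37 + d\right)}{9} = \frac{2}{9} - \frac{\left(-37 + d\right) \left(24 + d\right)}{9}$)
$Z = -17802$
$\left(l + Z\right) + k{\left(-34 \right)} = \left(-10065 - 17802\right) + \left(\frac{890}{9} - \frac{\left(-34\right)^{2}}{9} + \frac{13}{9} \left(-34\right)\right) = -27867 - \frac{236}{3} = - \frac{83837}{3}$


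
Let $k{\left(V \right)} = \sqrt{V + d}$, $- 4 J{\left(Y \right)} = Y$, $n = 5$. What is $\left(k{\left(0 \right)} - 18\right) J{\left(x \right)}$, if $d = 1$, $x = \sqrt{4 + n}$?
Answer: $\frac{51}{4} \approx 12.75$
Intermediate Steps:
$x = 3$ ($x = \sqrt{4 + 5} = \sqrt{9} = 3$)
$J{\left(Y \right)} = - \frac{Y}{4}$
$k{\left(V \right)} = \sqrt{1 + V}$ ($k{\left(V \right)} = \sqrt{V + 1} = \sqrt{1 + V}$)
$\left(k{\left(0 \right)} - 18\right) J{\left(x \right)} = \left(\sqrt{1 + 0} - 18\right) \left(\left(- \frac{1}{4}\right) 3\right) = \left(\sqrt{1} - 18\right) \left(- \frac{3}{4}\right) = \left(1 - 18\right) \left(- \frac{3}{4}\right) = \left(-17\right) \left(- \frac{3}{4}\right) = \frac{51}{4}$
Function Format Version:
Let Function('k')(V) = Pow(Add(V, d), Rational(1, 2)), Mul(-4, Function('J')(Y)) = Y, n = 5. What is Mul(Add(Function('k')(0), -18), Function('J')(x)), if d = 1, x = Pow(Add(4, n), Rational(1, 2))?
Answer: Rational(51, 4) ≈ 12.750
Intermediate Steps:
x = 3 (x = Pow(Add(4, 5), Rational(1, 2)) = Pow(9, Rational(1, 2)) = 3)
Function('J')(Y) = Mul(Rational(-1, 4), Y)
Function('k')(V) = Pow(Add(1, V), Rational(1, 2)) (Function('k')(V) = Pow(Add(V, 1), Rational(1, 2)) = Pow(Add(1, V), Rational(1, 2)))
Mul(Add(Function('k')(0), -18), Function('J')(x)) = Mul(Add(Pow(Add(1, 0), Rational(1, 2)), -18), Mul(Rational(-1, 4), 3)) = Mul(Add(Pow(1, Rational(1, 2)), -18), Rational(-3, 4)) = Mul(Add(1, -18), Rational(-3, 4)) = Mul(-17, Rational(-3, 4)) = Rational(51, 4)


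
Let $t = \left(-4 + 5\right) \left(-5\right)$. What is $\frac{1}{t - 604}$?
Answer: $- \frac{1}{609} \approx -0.001642$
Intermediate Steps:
$t = -5$ ($t = 1 \left(-5\right) = -5$)
$\frac{1}{t - 604} = \frac{1}{-5 - 604} = \frac{1}{-609} = - \frac{1}{609}$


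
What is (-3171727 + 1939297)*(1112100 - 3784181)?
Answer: 3293152786830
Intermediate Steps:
(-3171727 + 1939297)*(1112100 - 3784181) = -1232430*(-2672081) = 3293152786830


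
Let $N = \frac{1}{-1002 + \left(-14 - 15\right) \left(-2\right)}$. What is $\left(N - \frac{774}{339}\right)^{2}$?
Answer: $\frac{59372632225}{11378915584} \approx 5.2178$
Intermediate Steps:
$N = - \frac{1}{944}$ ($N = \frac{1}{-1002 - -58} = \frac{1}{-1002 + 58} = \frac{1}{-944} = - \frac{1}{944} \approx -0.0010593$)
$\left(N - \frac{774}{339}\right)^{2} = \left(- \frac{1}{944} - \frac{774}{339}\right)^{2} = \left(- \frac{1}{944} - \frac{258}{113}\right)^{2} = \left(- \frac{243665}{106672}\right)^{2} = \frac{59372632225}{11378915584}$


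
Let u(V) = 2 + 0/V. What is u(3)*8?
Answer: 16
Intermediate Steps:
u(V) = 2 (u(V) = 2 + 0 = 2)
u(3)*8 = 2*8 = 16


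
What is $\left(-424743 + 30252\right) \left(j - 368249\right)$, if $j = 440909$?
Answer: $-28663716060$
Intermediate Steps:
$\left(-424743 + 30252\right) \left(j - 368249\right) = \left(-424743 + 30252\right) \left(440909 - 368249\right) = \left(-394491\right) 72660 = -28663716060$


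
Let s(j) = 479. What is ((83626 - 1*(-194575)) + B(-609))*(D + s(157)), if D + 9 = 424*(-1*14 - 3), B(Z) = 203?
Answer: -1875886152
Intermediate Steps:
D = -7217 (D = -9 + 424*(-1*14 - 3) = -9 + 424*(-14 - 3) = -9 + 424*(-17) = -9 - 7208 = -7217)
((83626 - 1*(-194575)) + B(-609))*(D + s(157)) = ((83626 - 1*(-194575)) + 203)*(-7217 + 479) = ((83626 + 194575) + 203)*(-6738) = (278201 + 203)*(-6738) = 278404*(-6738) = -1875886152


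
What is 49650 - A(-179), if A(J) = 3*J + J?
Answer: 50366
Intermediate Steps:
A(J) = 4*J
49650 - A(-179) = 49650 - 4*(-179) = 49650 - 1*(-716) = 49650 + 716 = 50366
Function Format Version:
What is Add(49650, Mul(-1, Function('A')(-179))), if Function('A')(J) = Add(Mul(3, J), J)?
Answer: 50366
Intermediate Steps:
Function('A')(J) = Mul(4, J)
Add(49650, Mul(-1, Function('A')(-179))) = Add(49650, Mul(-1, Mul(4, -179))) = Add(49650, Mul(-1, -716)) = Add(49650, 716) = 50366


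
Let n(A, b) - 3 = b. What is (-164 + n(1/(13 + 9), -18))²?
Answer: 32041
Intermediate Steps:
n(A, b) = 3 + b
(-164 + n(1/(13 + 9), -18))² = (-164 + (3 - 18))² = (-164 - 15)² = (-179)² = 32041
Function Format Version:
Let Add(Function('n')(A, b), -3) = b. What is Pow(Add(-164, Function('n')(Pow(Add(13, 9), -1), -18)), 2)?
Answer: 32041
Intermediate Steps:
Function('n')(A, b) = Add(3, b)
Pow(Add(-164, Function('n')(Pow(Add(13, 9), -1), -18)), 2) = Pow(Add(-164, Add(3, -18)), 2) = Pow(Add(-164, -15), 2) = Pow(-179, 2) = 32041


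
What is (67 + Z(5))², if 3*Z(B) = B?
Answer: 42436/9 ≈ 4715.1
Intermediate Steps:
Z(B) = B/3
(67 + Z(5))² = (67 + (⅓)*5)² = (67 + 5/3)² = (206/3)² = 42436/9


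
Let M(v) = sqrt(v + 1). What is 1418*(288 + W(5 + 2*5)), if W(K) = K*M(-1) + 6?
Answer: 416892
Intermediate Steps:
M(v) = sqrt(1 + v)
W(K) = 6 (W(K) = K*sqrt(1 - 1) + 6 = K*sqrt(0) + 6 = K*0 + 6 = 0 + 6 = 6)
1418*(288 + W(5 + 2*5)) = 1418*(288 + 6) = 1418*294 = 416892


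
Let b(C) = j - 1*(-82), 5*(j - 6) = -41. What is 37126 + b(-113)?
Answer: 186029/5 ≈ 37206.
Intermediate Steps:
j = -11/5 (j = 6 + (⅕)*(-41) = 6 - 41/5 = -11/5 ≈ -2.2000)
b(C) = 399/5 (b(C) = -11/5 - 1*(-82) = -11/5 + 82 = 399/5)
37126 + b(-113) = 37126 + 399/5 = 186029/5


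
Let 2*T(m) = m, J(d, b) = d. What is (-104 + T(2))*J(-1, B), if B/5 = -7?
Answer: 103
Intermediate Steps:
B = -35 (B = 5*(-7) = -35)
T(m) = m/2
(-104 + T(2))*J(-1, B) = (-104 + (1/2)*2)*(-1) = (-104 + 1)*(-1) = -103*(-1) = 103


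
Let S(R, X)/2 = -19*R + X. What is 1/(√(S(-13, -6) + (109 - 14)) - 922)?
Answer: -922/849507 - √577/849507 ≈ -0.0011136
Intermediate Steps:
S(R, X) = -38*R + 2*X (S(R, X) = 2*(-19*R + X) = 2*(X - 19*R) = -38*R + 2*X)
1/(√(S(-13, -6) + (109 - 14)) - 922) = 1/(√((-38*(-13) + 2*(-6)) + (109 - 14)) - 922) = 1/(√((494 - 12) + 95) - 922) = 1/(√(482 + 95) - 922) = 1/(√577 - 922) = 1/(-922 + √577)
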